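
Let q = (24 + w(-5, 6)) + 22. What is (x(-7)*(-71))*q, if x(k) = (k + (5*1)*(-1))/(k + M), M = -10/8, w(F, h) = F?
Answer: -46576/11 ≈ -4234.2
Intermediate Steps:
M = -5/4 (M = -10*⅛ = -5/4 ≈ -1.2500)
q = 41 (q = (24 - 5) + 22 = 19 + 22 = 41)
x(k) = (-5 + k)/(-5/4 + k) (x(k) = (k + (5*1)*(-1))/(k - 5/4) = (k + 5*(-1))/(-5/4 + k) = (k - 5)/(-5/4 + k) = (-5 + k)/(-5/4 + k))
(x(-7)*(-71))*q = ((4*(-5 - 7)/(-5 + 4*(-7)))*(-71))*41 = ((4*(-12)/(-5 - 28))*(-71))*41 = ((4*(-12)/(-33))*(-71))*41 = ((4*(-1/33)*(-12))*(-71))*41 = ((16/11)*(-71))*41 = -1136/11*41 = -46576/11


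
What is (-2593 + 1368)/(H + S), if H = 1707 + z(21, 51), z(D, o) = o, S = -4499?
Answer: 1225/2741 ≈ 0.44692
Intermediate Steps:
H = 1758 (H = 1707 + 51 = 1758)
(-2593 + 1368)/(H + S) = (-2593 + 1368)/(1758 - 4499) = -1225/(-2741) = -1225*(-1/2741) = 1225/2741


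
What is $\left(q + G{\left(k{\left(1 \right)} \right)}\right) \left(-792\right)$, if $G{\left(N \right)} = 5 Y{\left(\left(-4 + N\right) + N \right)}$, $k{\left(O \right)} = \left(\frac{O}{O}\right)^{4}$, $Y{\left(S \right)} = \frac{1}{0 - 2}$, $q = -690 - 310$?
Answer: $793980$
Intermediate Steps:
$q = -1000$
$Y{\left(S \right)} = - \frac{1}{2}$ ($Y{\left(S \right)} = \frac{1}{-2} = - \frac{1}{2}$)
$k{\left(O \right)} = 1$ ($k{\left(O \right)} = 1^{4} = 1$)
$G{\left(N \right)} = - \frac{5}{2}$ ($G{\left(N \right)} = 5 \left(- \frac{1}{2}\right) = - \frac{5}{2}$)
$\left(q + G{\left(k{\left(1 \right)} \right)}\right) \left(-792\right) = \left(-1000 - \frac{5}{2}\right) \left(-792\right) = \left(- \frac{2005}{2}\right) \left(-792\right) = 793980$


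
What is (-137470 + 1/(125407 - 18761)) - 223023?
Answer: -38445136477/106646 ≈ -3.6049e+5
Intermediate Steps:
(-137470 + 1/(125407 - 18761)) - 223023 = (-137470 + 1/106646) - 223023 = -14660625619/106646 - 223023 = -38445136477/106646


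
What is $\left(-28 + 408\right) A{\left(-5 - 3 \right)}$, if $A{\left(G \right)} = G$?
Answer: $-3040$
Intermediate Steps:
$\left(-28 + 408\right) A{\left(-5 - 3 \right)} = \left(-28 + 408\right) \left(-5 - 3\right) = 380 \left(-8\right) = -3040$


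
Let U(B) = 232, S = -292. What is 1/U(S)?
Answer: 1/232 ≈ 0.0043103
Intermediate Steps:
1/U(S) = 1/232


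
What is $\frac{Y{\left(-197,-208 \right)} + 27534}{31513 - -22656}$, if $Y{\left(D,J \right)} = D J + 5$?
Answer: $\frac{68515}{54169} \approx 1.2648$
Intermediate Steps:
$Y{\left(D,J \right)} = 5 + D J$
$\frac{Y{\left(-197,-208 \right)} + 27534}{31513 - -22656} = \frac{\left(5 - -40976\right) + 27534}{31513 - -22656} = \frac{\left(5 + 40976\right) + 27534}{31513 + 22656} = \frac{40981 + 27534}{54169} = 68515 \cdot \frac{1}{54169} = \frac{68515}{54169}$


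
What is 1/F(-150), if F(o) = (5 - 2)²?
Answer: ⅑ ≈ 0.11111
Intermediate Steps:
F(o) = 9 (F(o) = 3² = 9)
1/F(-150) = 1/9 = ⅑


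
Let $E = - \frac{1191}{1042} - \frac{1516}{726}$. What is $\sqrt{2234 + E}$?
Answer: $\frac{\sqrt{2637654388770}}{34386} \approx 47.231$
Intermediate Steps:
$E = - \frac{1222169}{378246}$ ($E = \left(-1191\right) \frac{1}{1042} - \frac{758}{363} = - \frac{1191}{1042} - \frac{758}{363} = - \frac{1222169}{378246} \approx -3.2311$)
$\sqrt{2234 + E} = \sqrt{2234 - \frac{1222169}{378246}} = \sqrt{\frac{843779395}{378246}} = \frac{\sqrt{2637654388770}}{34386}$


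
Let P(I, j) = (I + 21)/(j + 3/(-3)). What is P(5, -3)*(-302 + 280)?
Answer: 143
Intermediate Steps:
P(I, j) = (21 + I)/(-1 + j) (P(I, j) = (21 + I)/(j + 3*(-1/3)) = (21 + I)/(j - 1) = (21 + I)/(-1 + j))
P(5, -3)*(-302 + 280) = ((21 + 5)/(-1 - 3))*(-302 + 280) = (26/(-4))*(-22) = -1/4*26*(-22) = -13/2*(-22) = 143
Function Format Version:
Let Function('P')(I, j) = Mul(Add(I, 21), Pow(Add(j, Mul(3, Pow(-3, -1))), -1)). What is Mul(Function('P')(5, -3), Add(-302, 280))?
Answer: 143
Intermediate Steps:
Function('P')(I, j) = Mul(Pow(Add(-1, j), -1), Add(21, I)) (Function('P')(I, j) = Mul(Add(21, I), Pow(Add(j, Mul(3, Rational(-1, 3))), -1)) = Mul(Add(21, I), Pow(Add(j, -1), -1)) = Mul(Add(21, I), Pow(Add(-1, j), -1)) = Mul(Pow(Add(-1, j), -1), Add(21, I)))
Mul(Function('P')(5, -3), Add(-302, 280)) = Mul(Mul(Pow(Add(-1, -3), -1), Add(21, 5)), Add(-302, 280)) = Mul(Mul(Pow(-4, -1), 26), -22) = Mul(Mul(Rational(-1, 4), 26), -22) = Mul(Rational(-13, 2), -22) = 143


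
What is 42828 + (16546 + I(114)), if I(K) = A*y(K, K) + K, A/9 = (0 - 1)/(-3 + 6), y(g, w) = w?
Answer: 59146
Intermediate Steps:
A = -3 (A = 9*((0 - 1)/(-3 + 6)) = 9*(-1/3) = 9*(-1*⅓) = 9*(-⅓) = -3)
I(K) = -2*K (I(K) = -3*K + K = -2*K)
42828 + (16546 + I(114)) = 42828 + (16546 - 2*114) = 42828 + (16546 - 228) = 42828 + 16318 = 59146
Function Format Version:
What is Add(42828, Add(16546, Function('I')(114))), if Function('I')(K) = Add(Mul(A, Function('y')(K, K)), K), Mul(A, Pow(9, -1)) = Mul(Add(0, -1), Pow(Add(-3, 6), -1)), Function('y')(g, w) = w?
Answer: 59146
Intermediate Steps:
A = -3 (A = Mul(9, Mul(Add(0, -1), Pow(Add(-3, 6), -1))) = Mul(9, Mul(-1, Pow(3, -1))) = Mul(9, Mul(-1, Rational(1, 3))) = Mul(9, Rational(-1, 3)) = -3)
Function('I')(K) = Mul(-2, K) (Function('I')(K) = Add(Mul(-3, K), K) = Mul(-2, K))
Add(42828, Add(16546, Function('I')(114))) = Add(42828, Add(16546, Mul(-2, 114))) = Add(42828, Add(16546, -228)) = Add(42828, 16318) = 59146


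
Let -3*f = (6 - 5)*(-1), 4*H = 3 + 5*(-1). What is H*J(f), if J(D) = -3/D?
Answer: 9/2 ≈ 4.5000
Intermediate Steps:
H = -1/2 (H = (3 + 5*(-1))/4 = (3 - 5)/4 = (1/4)*(-2) = -1/2 ≈ -0.50000)
f = 1/3 (f = -(6 - 5)*(-1)/3 = -(-1)/3 = -1/3*(-1) = 1/3 ≈ 0.33333)
H*J(f) = -(-3)/(2*1/3) = -(-3)*3/2 = -1/2*(-9) = 9/2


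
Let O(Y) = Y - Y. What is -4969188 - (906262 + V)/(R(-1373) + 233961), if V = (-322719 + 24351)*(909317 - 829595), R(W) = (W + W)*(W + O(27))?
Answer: -19873931416738/4004219 ≈ -4.9632e+6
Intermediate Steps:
O(Y) = 0
R(W) = 2*W**2 (R(W) = (W + W)*(W + 0) = (2*W)*W = 2*W**2)
V = -23786493696 (V = -298368*79722 = -23786493696)
-4969188 - (906262 + V)/(R(-1373) + 233961) = -4969188 - (906262 - 23786493696)/(2*(-1373)**2 + 233961) = -4969188 - (-23785587434)/(2*1885129 + 233961) = -4969188 - (-23785587434)/(3770258 + 233961) = -4969188 - (-23785587434)/4004219 = -4969188 - 1*(-23785587434/4004219) = -4969188 + 23785587434/4004219 = -19873931416738/4004219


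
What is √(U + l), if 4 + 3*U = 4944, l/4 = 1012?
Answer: 2*√12813/3 ≈ 75.463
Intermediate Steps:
l = 4048 (l = 4*1012 = 4048)
U = 4940/3 (U = -4/3 + (⅓)*4944 = -4/3 + 1648 = 4940/3 ≈ 1646.7)
√(U + l) = √(4940/3 + 4048) = √(17084/3) = 2*√12813/3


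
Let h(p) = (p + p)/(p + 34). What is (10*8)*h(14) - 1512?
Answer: -4396/3 ≈ -1465.3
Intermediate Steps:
h(p) = 2*p/(34 + p) (h(p) = (2*p)/(34 + p) = 2*p/(34 + p))
(10*8)*h(14) - 1512 = (10*8)*(2*14/(34 + 14)) - 1512 = 80*(2*14/48) - 1512 = 80*(2*14*(1/48)) - 1512 = 80*(7/12) - 1512 = 140/3 - 1512 = -4396/3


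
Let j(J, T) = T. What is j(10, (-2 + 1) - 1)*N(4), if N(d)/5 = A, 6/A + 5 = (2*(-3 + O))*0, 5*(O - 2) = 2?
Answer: 12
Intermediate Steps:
O = 12/5 (O = 2 + (⅕)*2 = 2 + ⅖ = 12/5 ≈ 2.4000)
A = -6/5 (A = 6/(-5 + (2*(-3 + 12/5))*0) = 6/(-5 + (2*(-⅗))*0) = 6/(-5 - 6/5*0) = 6/(-5 + 0) = 6/(-5) = 6*(-⅕) = -6/5 ≈ -1.2000)
N(d) = -6 (N(d) = 5*(-6/5) = -6)
j(10, (-2 + 1) - 1)*N(4) = ((-2 + 1) - 1)*(-6) = (-1 - 1)*(-6) = -2*(-6) = 12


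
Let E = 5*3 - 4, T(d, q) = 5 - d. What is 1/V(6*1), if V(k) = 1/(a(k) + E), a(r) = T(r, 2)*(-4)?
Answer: 15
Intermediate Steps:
E = 11 (E = 15 - 4 = 11)
a(r) = -20 + 4*r (a(r) = (5 - r)*(-4) = -20 + 4*r)
V(k) = 1/(-9 + 4*k) (V(k) = 1/((-20 + 4*k) + 11) = 1/(-9 + 4*k))
1/V(6*1) = 1/(1/(-9 + 4*(6*1))) = 1/(1/(-9 + 4*6)) = 1/(1/(-9 + 24)) = 1/(1/15) = 15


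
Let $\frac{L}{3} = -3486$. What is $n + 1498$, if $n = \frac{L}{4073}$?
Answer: $\frac{6090896}{4073} \approx 1495.4$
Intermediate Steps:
$L = -10458$ ($L = 3 \left(-3486\right) = -10458$)
$n = - \frac{10458}{4073} \approx -2.5676$
$n + 1498 = - \frac{10458}{4073} + 1498 = \frac{6090896}{4073}$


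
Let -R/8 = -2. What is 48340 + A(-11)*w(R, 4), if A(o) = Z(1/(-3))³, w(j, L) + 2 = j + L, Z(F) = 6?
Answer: 52228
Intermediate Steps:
R = 16 (R = -8*(-2) = 16)
w(j, L) = -2 + L + j (w(j, L) = -2 + (j + L) = -2 + (L + j) = -2 + L + j)
A(o) = 216 (A(o) = 6³ = 216)
48340 + A(-11)*w(R, 4) = 48340 + 216*(-2 + 4 + 16) = 48340 + 216*18 = 48340 + 3888 = 52228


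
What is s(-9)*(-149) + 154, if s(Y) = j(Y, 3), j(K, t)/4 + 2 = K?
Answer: 6710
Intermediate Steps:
j(K, t) = -8 + 4*K
s(Y) = -8 + 4*Y
s(-9)*(-149) + 154 = (-8 + 4*(-9))*(-149) + 154 = (-8 - 36)*(-149) + 154 = -44*(-149) + 154 = 6556 + 154 = 6710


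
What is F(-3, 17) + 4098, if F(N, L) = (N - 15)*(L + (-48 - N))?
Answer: 4602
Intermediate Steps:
F(N, L) = (-15 + N)*(-48 + L - N)
F(-3, 17) + 4098 = (720 - 1*(-3)² - 33*(-3) - 15*17 + 17*(-3)) + 4098 = (720 - 1*9 + 99 - 255 - 51) + 4098 = (720 - 9 + 99 - 255 - 51) + 4098 = 504 + 4098 = 4602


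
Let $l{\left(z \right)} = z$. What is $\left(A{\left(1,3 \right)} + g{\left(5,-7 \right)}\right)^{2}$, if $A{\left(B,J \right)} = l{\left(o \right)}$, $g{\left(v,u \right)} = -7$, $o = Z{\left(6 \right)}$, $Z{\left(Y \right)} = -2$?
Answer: $81$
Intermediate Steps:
$o = -2$
$A{\left(B,J \right)} = -2$
$\left(A{\left(1,3 \right)} + g{\left(5,-7 \right)}\right)^{2} = \left(-2 - 7\right)^{2} = \left(-9\right)^{2} = 81$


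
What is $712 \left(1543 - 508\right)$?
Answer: $736920$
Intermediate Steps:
$712 \left(1543 - 508\right) = 712 \cdot 1035 = 736920$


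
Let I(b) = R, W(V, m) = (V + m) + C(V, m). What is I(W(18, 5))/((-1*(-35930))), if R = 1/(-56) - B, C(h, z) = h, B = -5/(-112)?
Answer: -1/574880 ≈ -1.7395e-6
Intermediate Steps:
B = 5/112 (B = -5*(-1/112) = 5/112 ≈ 0.044643)
W(V, m) = m + 2*V (W(V, m) = (V + m) + V = m + 2*V)
R = -1/16 (R = 1/(-56) - 1*5/112 = -1/56 - 5/112 = -1/16 ≈ -0.062500)
I(b) = -1/16
I(W(18, 5))/((-1*(-35930))) = -1/(16*((-1*(-35930)))) = -1/16/35930 = -1/16*1/35930 = -1/574880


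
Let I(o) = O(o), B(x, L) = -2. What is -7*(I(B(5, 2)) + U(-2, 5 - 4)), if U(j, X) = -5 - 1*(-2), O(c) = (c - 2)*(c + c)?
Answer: -91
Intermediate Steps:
O(c) = 2*c*(-2 + c) (O(c) = (-2 + c)*(2*c) = 2*c*(-2 + c))
U(j, X) = -3 (U(j, X) = -5 + 2 = -3)
I(o) = 2*o*(-2 + o)
-7*(I(B(5, 2)) + U(-2, 5 - 4)) = -7*(2*(-2)*(-2 - 2) - 3) = -7*(2*(-2)*(-4) - 3) = -7*(16 - 3) = -7*13 = -91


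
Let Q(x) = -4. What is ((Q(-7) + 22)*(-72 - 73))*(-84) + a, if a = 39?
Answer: 219279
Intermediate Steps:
((Q(-7) + 22)*(-72 - 73))*(-84) + a = ((-4 + 22)*(-72 - 73))*(-84) + 39 = (18*(-145))*(-84) + 39 = -2610*(-84) + 39 = 219240 + 39 = 219279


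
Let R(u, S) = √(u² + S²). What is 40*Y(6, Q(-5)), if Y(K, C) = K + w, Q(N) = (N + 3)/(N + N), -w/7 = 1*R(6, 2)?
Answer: 240 - 560*√10 ≈ -1530.9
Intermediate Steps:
R(u, S) = √(S² + u²)
w = -14*√10 (w = -7*√(2² + 6²) = -7*√(4 + 36) = -7*√40 = -7*2*√10 = -14*√10 ≈ -44.272)
Q(N) = (3 + N)/(2*N) (Q(N) = (3 + N)/((2*N)) = (3 + N)*(1/(2*N)) = (3 + N)/(2*N))
Y(K, C) = K - 14*√10
40*Y(6, Q(-5)) = 40*(6 - 14*√10) = 240 - 560*√10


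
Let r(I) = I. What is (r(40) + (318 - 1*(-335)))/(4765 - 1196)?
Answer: 693/3569 ≈ 0.19417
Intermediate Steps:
(r(40) + (318 - 1*(-335)))/(4765 - 1196) = (40 + (318 - 1*(-335)))/(4765 - 1196) = (40 + (318 + 335))/3569 = (40 + 653)*(1/3569) = 693*(1/3569) = 693/3569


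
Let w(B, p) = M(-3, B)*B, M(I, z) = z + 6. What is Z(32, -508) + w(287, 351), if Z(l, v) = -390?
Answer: 83701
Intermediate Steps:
M(I, z) = 6 + z
w(B, p) = B*(6 + B) (w(B, p) = (6 + B)*B = B*(6 + B))
Z(32, -508) + w(287, 351) = -390 + 287*(6 + 287) = -390 + 287*293 = -390 + 84091 = 83701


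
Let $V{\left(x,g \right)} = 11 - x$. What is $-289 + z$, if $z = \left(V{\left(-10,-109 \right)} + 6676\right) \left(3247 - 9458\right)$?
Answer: $-41595356$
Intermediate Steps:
$z = -41595067$ ($z = \left(\left(11 - -10\right) + 6676\right) \left(3247 - 9458\right) = \left(\left(11 + 10\right) + 6676\right) \left(-6211\right) = \left(21 + 6676\right) \left(-6211\right) = 6697 \left(-6211\right) = -41595067$)
$-289 + z = -289 - 41595067 = -41595356$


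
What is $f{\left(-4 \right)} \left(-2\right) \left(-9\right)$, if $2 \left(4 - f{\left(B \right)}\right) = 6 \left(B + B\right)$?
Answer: $504$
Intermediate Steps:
$f{\left(B \right)} = 4 - 6 B$ ($f{\left(B \right)} = 4 - \frac{6 \left(B + B\right)}{2} = 4 - \frac{6 \cdot 2 B}{2} = 4 - \frac{12 B}{2} = 4 - 6 B$)
$f{\left(-4 \right)} \left(-2\right) \left(-9\right) = \left(4 - -24\right) \left(-2\right) \left(-9\right) = \left(4 + 24\right) \left(-2\right) \left(-9\right) = 28 \left(-2\right) \left(-9\right) = \left(-56\right) \left(-9\right) = 504$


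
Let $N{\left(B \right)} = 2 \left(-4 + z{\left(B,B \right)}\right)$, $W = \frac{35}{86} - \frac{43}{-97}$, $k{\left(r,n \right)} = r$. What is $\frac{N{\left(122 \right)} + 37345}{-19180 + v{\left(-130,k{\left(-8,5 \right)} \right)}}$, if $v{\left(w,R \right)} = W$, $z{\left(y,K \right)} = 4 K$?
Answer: $- \frac{319607046}{159992467} \approx -1.9976$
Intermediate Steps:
$W = \frac{7093}{8342}$ ($W = 35 \cdot \frac{1}{86} - - \frac{43}{97} = \frac{35}{86} + \frac{43}{97} = \frac{7093}{8342} \approx 0.85028$)
$v{\left(w,R \right)} = \frac{7093}{8342}$
$N{\left(B \right)} = -8 + 8 B$ ($N{\left(B \right)} = 2 \left(-4 + 4 B\right) = -8 + 8 B$)
$\frac{N{\left(122 \right)} + 37345}{-19180 + v{\left(-130,k{\left(-8,5 \right)} \right)}} = \frac{\left(-8 + 8 \cdot 122\right) + 37345}{-19180 + \frac{7093}{8342}} = \frac{\left(-8 + 976\right) + 37345}{- \frac{159992467}{8342}} = \left(968 + 37345\right) \left(- \frac{8342}{159992467}\right) = 38313 \left(- \frac{8342}{159992467}\right) = - \frac{319607046}{159992467}$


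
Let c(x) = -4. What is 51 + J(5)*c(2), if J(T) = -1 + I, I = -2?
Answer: 63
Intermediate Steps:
J(T) = -3 (J(T) = -1 - 2 = -3)
51 + J(5)*c(2) = 51 - 3*(-4) = 51 + 12 = 63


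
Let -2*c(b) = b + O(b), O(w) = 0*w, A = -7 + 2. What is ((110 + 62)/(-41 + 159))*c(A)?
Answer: 215/59 ≈ 3.6441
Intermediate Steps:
A = -5
O(w) = 0
c(b) = -b/2 (c(b) = -(b + 0)/2 = -b/2)
((110 + 62)/(-41 + 159))*c(A) = ((110 + 62)/(-41 + 159))*(-1/2*(-5)) = (172/118)*(5/2) = (172*(1/118))*(5/2) = (86/59)*(5/2) = 215/59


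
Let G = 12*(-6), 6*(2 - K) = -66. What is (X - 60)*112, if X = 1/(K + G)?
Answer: -396592/59 ≈ -6721.9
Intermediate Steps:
K = 13 (K = 2 - ⅙*(-66) = 2 + 11 = 13)
G = -72
X = -1/59 (X = 1/(13 - 72) = 1/(-59) = -1/59 ≈ -0.016949)
(X - 60)*112 = (-1/59 - 60)*112 = -3541/59*112 = -396592/59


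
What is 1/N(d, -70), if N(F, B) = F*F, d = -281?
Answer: 1/78961 ≈ 1.2664e-5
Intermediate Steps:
N(F, B) = F**2
1/N(d, -70) = 1/((-281)**2) = 1/78961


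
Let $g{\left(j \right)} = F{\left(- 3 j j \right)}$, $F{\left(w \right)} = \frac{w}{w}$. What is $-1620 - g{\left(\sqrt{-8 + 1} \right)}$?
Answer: $-1621$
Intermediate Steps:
$F{\left(w \right)} = 1$
$g{\left(j \right)} = 1$
$-1620 - g{\left(\sqrt{-8 + 1} \right)} = -1620 - 1 = -1621$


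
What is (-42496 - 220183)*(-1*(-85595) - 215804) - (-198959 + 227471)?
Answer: 34203141399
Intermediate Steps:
(-42496 - 220183)*(-1*(-85595) - 215804) - (-198959 + 227471) = -262679*(85595 - 215804) - 1*28512 = -262679*(-130209) - 28512 = 34203169911 - 28512 = 34203141399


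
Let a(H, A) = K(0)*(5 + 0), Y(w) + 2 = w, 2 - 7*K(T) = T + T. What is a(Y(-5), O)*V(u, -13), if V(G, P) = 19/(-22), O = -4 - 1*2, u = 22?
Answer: -95/77 ≈ -1.2338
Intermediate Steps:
O = -6 (O = -4 - 2 = -6)
K(T) = 2/7 - 2*T/7 (K(T) = 2/7 - (T + T)/7 = 2/7 - 2*T/7)
V(G, P) = -19/22 (V(G, P) = 19*(-1/22) = -19/22)
Y(w) = -2 + w
a(H, A) = 10/7 (a(H, A) = (2/7 - 2/7*0)*(5 + 0) = (2/7 + 0)*5 = (2/7)*5 = 10/7)
a(Y(-5), O)*V(u, -13) = (10/7)*(-19/22) = -95/77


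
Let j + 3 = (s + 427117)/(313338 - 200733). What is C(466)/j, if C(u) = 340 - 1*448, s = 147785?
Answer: -150140/2927 ≈ -51.295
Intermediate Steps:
C(u) = -108 (C(u) = 340 - 448 = -108)
j = 79029/37535 (j = -3 + (147785 + 427117)/(313338 - 200733) = -3 + 574902/112605 = -3 + 574902*(1/112605) = -3 + 191634/37535 = 79029/37535 ≈ 2.1055)
C(466)/j = -108/79029/37535 = -108*37535/79029 = -150140/2927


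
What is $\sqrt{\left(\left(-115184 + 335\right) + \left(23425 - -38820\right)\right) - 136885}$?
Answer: $i \sqrt{189489} \approx 435.3 i$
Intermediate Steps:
$\sqrt{\left(\left(-115184 + 335\right) + \left(23425 - -38820\right)\right) - 136885} = \sqrt{\left(-114849 + \left(23425 + 38820\right)\right) - 136885} = \sqrt{\left(-114849 + 62245\right) - 136885} = \sqrt{-52604 - 136885} = \sqrt{-189489} = i \sqrt{189489}$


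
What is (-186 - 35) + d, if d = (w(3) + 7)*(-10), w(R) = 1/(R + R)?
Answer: -878/3 ≈ -292.67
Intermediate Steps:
w(R) = 1/(2*R)
d = -215/3 (d = ((1/2)/3 + 7)*(-10) = ((1/2)*(1/3) + 7)*(-10) = (1/6 + 7)*(-10) = (43/6)*(-10) = -215/3 ≈ -71.667)
(-186 - 35) + d = (-186 - 35) - 215/3 = -221 - 215/3 = -878/3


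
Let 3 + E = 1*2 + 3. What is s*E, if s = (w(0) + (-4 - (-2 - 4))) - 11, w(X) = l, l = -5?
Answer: -28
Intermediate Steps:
w(X) = -5
s = -14 (s = (-5 + (-4 - (-2 - 4))) - 11 = (-5 + (-4 - 1*(-6))) - 11 = (-5 + (-4 + 6)) - 11 = (-5 + 2) - 11 = -3 - 11 = -14)
E = 2 (E = -3 + (1*2 + 3) = -3 + (2 + 3) = -3 + 5 = 2)
s*E = -14*2 = -28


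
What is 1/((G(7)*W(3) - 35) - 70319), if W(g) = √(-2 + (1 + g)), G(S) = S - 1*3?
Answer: -35177/2474842642 - √2/1237421321 ≈ -1.4215e-5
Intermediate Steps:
G(S) = -3 + S (G(S) = S - 3 = -3 + S)
W(g) = √(-1 + g)
1/((G(7)*W(3) - 35) - 70319) = 1/(((-3 + 7)*√(-1 + 3) - 35) - 70319) = 1/((4*√2 - 35) - 70319) = 1/((-35 + 4*√2) - 70319) = 1/(-70354 + 4*√2)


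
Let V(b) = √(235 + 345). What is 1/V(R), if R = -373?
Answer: √145/290 ≈ 0.041523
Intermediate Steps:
V(b) = 2*√145 (V(b) = √580 = 2*√145)
1/V(R) = 1/(2*√145) = √145/290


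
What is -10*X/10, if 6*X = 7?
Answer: -7/6 ≈ -1.1667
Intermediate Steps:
X = 7/6 (X = (1/6)*7 = 7/6 ≈ 1.1667)
-10*X/10 = -10*7/6/10 = -35/3*1/10 = -7/6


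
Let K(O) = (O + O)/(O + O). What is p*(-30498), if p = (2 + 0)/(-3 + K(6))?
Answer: 30498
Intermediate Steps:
K(O) = 1 (K(O) = (2*O)/((2*O)) = (2*O)*(1/(2*O)) = 1)
p = -1 (p = (2 + 0)/(-3 + 1) = 2/(-2) = 2*(-½) = -1)
p*(-30498) = -1*(-30498) = 30498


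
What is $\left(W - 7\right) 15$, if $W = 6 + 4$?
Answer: $45$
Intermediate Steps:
$W = 10$
$\left(W - 7\right) 15 = \left(10 - 7\right) 15 = 3 \cdot 15 = 45$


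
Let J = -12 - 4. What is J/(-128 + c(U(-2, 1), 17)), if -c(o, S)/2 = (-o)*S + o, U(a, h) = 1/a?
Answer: 1/9 ≈ 0.11111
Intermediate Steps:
J = -16
c(o, S) = -2*o + 2*S*o (c(o, S) = -2*((-o)*S + o) = -2*(-S*o + o) = -2*(o - S*o) = -2*o + 2*S*o)
J/(-128 + c(U(-2, 1), 17)) = -16/(-128 + 2*(-1 + 17)/(-2)) = -16/(-128 + 2*(-1/2)*16) = -16/(-128 - 16) = -16/(-144) = -16*(-1/144) = 1/9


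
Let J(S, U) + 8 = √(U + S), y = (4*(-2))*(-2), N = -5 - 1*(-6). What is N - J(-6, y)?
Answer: 9 - √10 ≈ 5.8377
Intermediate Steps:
N = 1 (N = -5 + 6 = 1)
y = 16 (y = -8*(-2) = 16)
J(S, U) = -8 + √(S + U) (J(S, U) = -8 + √(U + S) = -8 + √(S + U))
N - J(-6, y) = 1 - (-8 + √(-6 + 16)) = 1 - (-8 + √10) = 1 + (8 - √10) = 9 - √10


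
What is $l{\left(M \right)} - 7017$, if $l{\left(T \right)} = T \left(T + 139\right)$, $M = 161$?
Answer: $41283$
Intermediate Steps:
$l{\left(T \right)} = T \left(139 + T\right)$
$l{\left(M \right)} - 7017 = 161 \left(139 + 161\right) - 7017 = 161 \cdot 300 - 7017 = 48300 - 7017 = 41283$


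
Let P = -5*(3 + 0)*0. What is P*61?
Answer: 0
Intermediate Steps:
P = 0 (P = -5*3*0 = -15*0 = 0)
P*61 = 0*61 = 0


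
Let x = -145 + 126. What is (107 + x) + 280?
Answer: 368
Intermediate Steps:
x = -19
(107 + x) + 280 = (107 - 19) + 280 = 88 + 280 = 368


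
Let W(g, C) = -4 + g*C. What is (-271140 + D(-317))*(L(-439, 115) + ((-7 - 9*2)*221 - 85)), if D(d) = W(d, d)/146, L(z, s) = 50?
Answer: 109770954900/73 ≈ 1.5037e+9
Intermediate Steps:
W(g, C) = -4 + C*g
D(d) = -2/73 + d²/146 (D(d) = (-4 + d*d)/146 = (-4 + d²)*(1/146) = -2/73 + d²/146)
(-271140 + D(-317))*(L(-439, 115) + ((-7 - 9*2)*221 - 85)) = (-271140 + (-2/73 + (1/146)*(-317)²))*(50 + ((-7 - 9*2)*221 - 85)) = (-271140 + (-2/73 + (1/146)*100489))*(50 + ((-7 - 18)*221 - 85)) = (-271140 + (-2/73 + 100489/146))*(50 + (-25*221 - 85)) = (-271140 + 100485/146)*(50 + (-5525 - 85)) = -39485955*(50 - 5610)/146 = -39485955/146*(-5560) = 109770954900/73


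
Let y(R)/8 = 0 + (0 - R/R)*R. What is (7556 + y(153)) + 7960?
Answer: 14292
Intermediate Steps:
y(R) = -8*R (y(R) = 8*(0 + (0 - R/R)*R) = 8*(0 + (0 - 1*1)*R) = 8*(0 + (0 - 1)*R) = 8*(0 - R) = 8*(-R) = -8*R)
(7556 + y(153)) + 7960 = (7556 - 8*153) + 7960 = (7556 - 1224) + 7960 = 6332 + 7960 = 14292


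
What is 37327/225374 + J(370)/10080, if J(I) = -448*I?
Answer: -33019409/2028366 ≈ -16.279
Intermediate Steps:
37327/225374 + J(370)/10080 = 37327/225374 - 448*370/10080 = 37327*(1/225374) - 165760*1/10080 = 37327/225374 - 148/9 = -33019409/2028366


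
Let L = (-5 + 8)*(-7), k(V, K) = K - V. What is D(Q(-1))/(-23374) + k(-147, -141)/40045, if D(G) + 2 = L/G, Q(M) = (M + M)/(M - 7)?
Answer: 1792057/468005915 ≈ 0.0038291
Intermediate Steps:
L = -21 (L = 3*(-7) = -21)
Q(M) = 2*M/(-7 + M) (Q(M) = (2*M)/(-7 + M) = 2*M/(-7 + M))
D(G) = -2 - 21/G
D(Q(-1))/(-23374) + k(-147, -141)/40045 = (-2 - 21/(2*(-1)/(-7 - 1)))/(-23374) + (-141 - 1*(-147))/40045 = (-2 - 21/(2*(-1)/(-8)))*(-1/23374) + (-141 + 147)*(1/40045) = (-2 - 21/(2*(-1)*(-1/8)))*(-1/23374) + 6*(1/40045) = (-2 - 21/1/4)*(-1/23374) + 6/40045 = (-2 - 21*4)*(-1/23374) + 6/40045 = (-2 - 84)*(-1/23374) + 6/40045 = -86*(-1/23374) + 6/40045 = 43/11687 + 6/40045 = 1792057/468005915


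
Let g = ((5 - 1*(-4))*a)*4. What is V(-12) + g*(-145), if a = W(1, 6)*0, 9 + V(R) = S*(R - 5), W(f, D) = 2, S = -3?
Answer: 42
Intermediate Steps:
V(R) = 6 - 3*R (V(R) = -9 - 3*(R - 5) = -9 - 3*(-5 + R) = -9 + (15 - 3*R) = 6 - 3*R)
a = 0 (a = 2*0 = 0)
g = 0 (g = ((5 - 1*(-4))*0)*4 = ((5 + 4)*0)*4 = (9*0)*4 = 0*4 = 0)
V(-12) + g*(-145) = (6 - 3*(-12)) + 0*(-145) = (6 + 36) + 0 = 42 + 0 = 42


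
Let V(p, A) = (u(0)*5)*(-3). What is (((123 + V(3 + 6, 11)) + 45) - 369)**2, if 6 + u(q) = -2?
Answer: 6561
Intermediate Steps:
u(q) = -8 (u(q) = -6 - 2 = -8)
V(p, A) = 120 (V(p, A) = -8*5*(-3) = -40*(-3) = 120)
(((123 + V(3 + 6, 11)) + 45) - 369)**2 = (((123 + 120) + 45) - 369)**2 = ((243 + 45) - 369)**2 = (288 - 369)**2 = (-81)**2 = 6561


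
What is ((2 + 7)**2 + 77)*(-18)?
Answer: -2844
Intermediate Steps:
((2 + 7)**2 + 77)*(-18) = (9**2 + 77)*(-18) = (81 + 77)*(-18) = 158*(-18) = -2844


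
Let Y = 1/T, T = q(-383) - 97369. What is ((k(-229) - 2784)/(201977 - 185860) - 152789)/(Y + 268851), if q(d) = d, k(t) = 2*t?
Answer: -240714647508360/423566411801267 ≈ -0.56830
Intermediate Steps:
T = -97752 (T = -383 - 97369 = -97752)
Y = -1/97752 (Y = 1/(-97752) = -1/97752 ≈ -1.0230e-5)
((k(-229) - 2784)/(201977 - 185860) - 152789)/(Y + 268851) = ((2*(-229) - 2784)/(201977 - 185860) - 152789)/(-1/97752 + 268851) = ((-458 - 2784)/16117 - 152789)/(26280722951/97752) = (-3242*1/16117 - 152789)*(97752/26280722951) = (-3242/16117 - 152789)*(97752/26280722951) = -2462503555/16117*97752/26280722951 = -240714647508360/423566411801267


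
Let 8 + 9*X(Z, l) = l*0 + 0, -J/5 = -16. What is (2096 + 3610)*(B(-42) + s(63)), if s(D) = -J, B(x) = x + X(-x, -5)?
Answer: -701204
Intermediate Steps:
J = 80 (J = -5*(-16) = 80)
X(Z, l) = -8/9 (X(Z, l) = -8/9 + (l*0 + 0)/9 = -8/9 + (0 + 0)/9 = -8/9 + (⅑)*0 = -8/9 + 0 = -8/9)
B(x) = -8/9 + x (B(x) = x - 8/9 = -8/9 + x)
s(D) = -80 (s(D) = -1*80 = -80)
(2096 + 3610)*(B(-42) + s(63)) = (2096 + 3610)*((-8/9 - 42) - 80) = 5706*(-386/9 - 80) = 5706*(-1106/9) = -701204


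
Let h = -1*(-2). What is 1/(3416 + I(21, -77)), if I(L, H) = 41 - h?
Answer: 1/3455 ≈ 0.00028944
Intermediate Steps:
h = 2
I(L, H) = 39 (I(L, H) = 41 - 1*2 = 41 - 2 = 39)
1/(3416 + I(21, -77)) = 1/(3416 + 39) = 1/3455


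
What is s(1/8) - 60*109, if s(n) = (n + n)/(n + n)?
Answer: -6539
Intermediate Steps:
s(n) = 1 (s(n) = (2*n)/((2*n)) = (2*n)*(1/(2*n)) = 1)
s(1/8) - 60*109 = 1 - 60*109 = 1 - 6540 = -6539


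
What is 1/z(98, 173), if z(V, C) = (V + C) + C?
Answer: 1/444 ≈ 0.0022523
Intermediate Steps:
z(V, C) = V + 2*C (z(V, C) = (C + V) + C = V + 2*C)
1/z(98, 173) = 1/(98 + 2*173) = 1/(98 + 346) = 1/444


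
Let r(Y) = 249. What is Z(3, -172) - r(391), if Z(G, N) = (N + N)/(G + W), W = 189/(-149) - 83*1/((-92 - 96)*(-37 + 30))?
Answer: -148915985/327161 ≈ -455.18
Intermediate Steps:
W = -261091/196084 (W = 189*(-1/149) - 83/((-188*(-7))) = -189/149 - 83/1316 = -261091/196084 ≈ -1.3315)
Z(G, N) = 2*N/(-261091/196084 + G) (Z(G, N) = (N + N)/(G - 261091/196084) = (2*N)/(-261091/196084 + G) = 2*N/(-261091/196084 + G))
Z(3, -172) - r(391) = 392168*(-172)/(-261091 + 196084*3) - 1*249 = 392168*(-172)/(-261091 + 588252) - 249 = 392168*(-172)/327161 - 249 = 392168*(-172)*(1/327161) - 249 = -67452896/327161 - 249 = -148915985/327161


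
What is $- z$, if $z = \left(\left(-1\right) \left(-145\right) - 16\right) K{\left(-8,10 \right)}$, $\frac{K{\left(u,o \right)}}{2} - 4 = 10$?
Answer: $-3612$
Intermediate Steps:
$K{\left(u,o \right)} = 28$ ($K{\left(u,o \right)} = 8 + 2 \cdot 10 = 8 + 20 = 28$)
$z = 3612$ ($z = \left(\left(-1\right) \left(-145\right) - 16\right) 28 = \left(145 - 16\right) 28 = 129 \cdot 28 = 3612$)
$- z = \left(-1\right) 3612 = -3612$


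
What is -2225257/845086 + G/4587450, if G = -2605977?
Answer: -1034210825306/323065814225 ≈ -3.2012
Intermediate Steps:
-2225257/845086 + G/4587450 = -2225257/845086 - 2605977/4587450 = -2225257*1/845086 - 2605977*1/4587450 = -2225257/845086 - 868659/1529150 = -1034210825306/323065814225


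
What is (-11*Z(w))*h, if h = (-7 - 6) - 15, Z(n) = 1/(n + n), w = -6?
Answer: -77/3 ≈ -25.667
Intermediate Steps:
Z(n) = 1/(2*n)
h = -28 (h = -13 - 15 = -28)
(-11*Z(w))*h = -11/(2*(-6))*(-28) = -11*(-1)/(2*6)*(-28) = -11*(-1/12)*(-28) = (11/12)*(-28) = -77/3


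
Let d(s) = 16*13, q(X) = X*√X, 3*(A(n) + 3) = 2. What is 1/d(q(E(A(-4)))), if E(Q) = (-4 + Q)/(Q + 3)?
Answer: 1/208 ≈ 0.0048077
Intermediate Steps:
A(n) = -7/3 (A(n) = -3 + (⅓)*2 = -3 + ⅔ = -7/3)
E(Q) = (-4 + Q)/(3 + Q)
q(X) = X^(3/2)
d(s) = 208
1/d(q(E(A(-4)))) = 1/208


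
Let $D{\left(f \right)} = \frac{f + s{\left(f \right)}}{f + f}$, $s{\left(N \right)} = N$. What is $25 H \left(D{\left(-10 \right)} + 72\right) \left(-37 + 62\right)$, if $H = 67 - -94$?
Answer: $7345625$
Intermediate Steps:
$H = 161$ ($H = 67 + 94 = 161$)
$D{\left(f \right)} = 1$ ($D{\left(f \right)} = \frac{f + f}{f + f} = \frac{2 f}{2 f} = 2 f \frac{1}{2 f} = 1$)
$25 H \left(D{\left(-10 \right)} + 72\right) \left(-37 + 62\right) = 25 \cdot 161 \left(1 + 72\right) \left(-37 + 62\right) = 4025 \cdot 73 \cdot 25 = 4025 \cdot 1825 = 7345625$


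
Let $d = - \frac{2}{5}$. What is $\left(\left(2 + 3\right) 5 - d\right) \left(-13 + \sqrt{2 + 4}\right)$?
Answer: $- \frac{1651}{5} + \frac{127 \sqrt{6}}{5} \approx -267.98$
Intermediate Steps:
$d = - \frac{2}{5}$ ($d = \left(-2\right) \frac{1}{5} = - \frac{2}{5} \approx -0.4$)
$\left(\left(2 + 3\right) 5 - d\right) \left(-13 + \sqrt{2 + 4}\right) = \left(\left(2 + 3\right) 5 - - \frac{2}{5}\right) \left(-13 + \sqrt{2 + 4}\right) = \left(5 \cdot 5 + \frac{2}{5}\right) \left(-13 + \sqrt{6}\right) = \left(25 + \frac{2}{5}\right) \left(-13 + \sqrt{6}\right) = \frac{127 \left(-13 + \sqrt{6}\right)}{5} = - \frac{1651}{5} + \frac{127 \sqrt{6}}{5}$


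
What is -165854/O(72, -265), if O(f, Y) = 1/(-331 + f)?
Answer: 42956186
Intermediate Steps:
-165854/O(72, -265) = -165854/(1/(-331 + 72)) = -165854/(1/(-259)) = -165854/(-1/259) = -165854*(-259) = 42956186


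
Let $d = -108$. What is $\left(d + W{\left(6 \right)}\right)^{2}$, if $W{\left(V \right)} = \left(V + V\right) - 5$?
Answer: $10201$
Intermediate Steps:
$W{\left(V \right)} = -5 + 2 V$ ($W{\left(V \right)} = 2 V - 5 = -5 + 2 V$)
$\left(d + W{\left(6 \right)}\right)^{2} = \left(-108 + \left(-5 + 2 \cdot 6\right)\right)^{2} = \left(-108 + \left(-5 + 12\right)\right)^{2} = \left(-108 + 7\right)^{2} = \left(-101\right)^{2} = 10201$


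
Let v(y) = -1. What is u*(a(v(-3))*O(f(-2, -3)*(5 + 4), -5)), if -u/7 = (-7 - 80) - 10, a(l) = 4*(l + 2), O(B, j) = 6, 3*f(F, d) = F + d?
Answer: 16296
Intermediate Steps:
f(F, d) = F/3 + d/3 (f(F, d) = (F + d)/3 = F/3 + d/3)
a(l) = 8 + 4*l (a(l) = 4*(2 + l) = 8 + 4*l)
u = 679 (u = -7*((-7 - 80) - 10) = -7*(-87 - 10) = -7*(-97) = 679)
u*(a(v(-3))*O(f(-2, -3)*(5 + 4), -5)) = 679*((8 + 4*(-1))*6) = 679*((8 - 4)*6) = 679*(4*6) = 679*24 = 16296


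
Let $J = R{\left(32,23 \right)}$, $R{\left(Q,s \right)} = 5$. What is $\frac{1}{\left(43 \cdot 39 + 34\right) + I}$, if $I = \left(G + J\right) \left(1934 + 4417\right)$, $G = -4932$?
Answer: $- \frac{1}{31289666} \approx -3.1959 \cdot 10^{-8}$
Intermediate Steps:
$J = 5$
$I = -31291377$ ($I = \left(-4932 + 5\right) \left(1934 + 4417\right) = \left(-4927\right) 6351 = -31291377$)
$\frac{1}{\left(43 \cdot 39 + 34\right) + I} = \frac{1}{\left(43 \cdot 39 + 34\right) - 31291377} = \frac{1}{\left(1677 + 34\right) - 31291377} = \frac{1}{1711 - 31291377} = \frac{1}{-31289666} = - \frac{1}{31289666}$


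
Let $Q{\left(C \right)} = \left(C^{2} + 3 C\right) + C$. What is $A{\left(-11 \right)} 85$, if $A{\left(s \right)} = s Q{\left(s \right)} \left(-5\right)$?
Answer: $359975$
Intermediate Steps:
$Q{\left(C \right)} = C^{2} + 4 C$
$A{\left(s \right)} = - 5 s^{2} \left(4 + s\right)$ ($A{\left(s \right)} = s s \left(4 + s\right) \left(-5\right) = s^{2} \left(4 + s\right) \left(-5\right) = - 5 s^{2} \left(4 + s\right)$)
$A{\left(-11 \right)} 85 = 5 \left(-11\right)^{2} \left(-4 - -11\right) 85 = 5 \cdot 121 \left(-4 + 11\right) 85 = 5 \cdot 121 \cdot 7 \cdot 85 = 4235 \cdot 85 = 359975$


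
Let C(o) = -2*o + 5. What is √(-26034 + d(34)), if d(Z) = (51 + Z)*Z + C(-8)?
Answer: I*√23123 ≈ 152.06*I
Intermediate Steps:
C(o) = 5 - 2*o
d(Z) = 21 + Z*(51 + Z) (d(Z) = (51 + Z)*Z + (5 - 2*(-8)) = Z*(51 + Z) + (5 + 16) = Z*(51 + Z) + 21 = 21 + Z*(51 + Z))
√(-26034 + d(34)) = √(-26034 + (21 + 34² + 51*34)) = √(-26034 + (21 + 1156 + 1734)) = √(-26034 + 2911) = √(-23123) = I*√23123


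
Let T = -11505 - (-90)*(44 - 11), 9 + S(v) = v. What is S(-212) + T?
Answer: -8756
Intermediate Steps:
S(v) = -9 + v
T = -8535 (T = -11505 - (-90)*33 = -11505 - 1*(-2970) = -11505 + 2970 = -8535)
S(-212) + T = (-9 - 212) - 8535 = -221 - 8535 = -8756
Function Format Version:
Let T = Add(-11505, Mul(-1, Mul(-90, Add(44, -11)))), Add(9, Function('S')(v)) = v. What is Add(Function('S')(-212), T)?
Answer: -8756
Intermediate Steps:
Function('S')(v) = Add(-9, v)
T = -8535 (T = Add(-11505, Mul(-1, Mul(-90, 33))) = Add(-11505, Mul(-1, -2970)) = Add(-11505, 2970) = -8535)
Add(Function('S')(-212), T) = Add(Add(-9, -212), -8535) = Add(-221, -8535) = -8756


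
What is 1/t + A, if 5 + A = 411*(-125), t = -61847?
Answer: -3177698861/61847 ≈ -51380.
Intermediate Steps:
A = -51380 (A = -5 + 411*(-125) = -5 - 51375 = -51380)
1/t + A = 1/(-61847) - 51380 = -1/61847 - 51380 = -3177698861/61847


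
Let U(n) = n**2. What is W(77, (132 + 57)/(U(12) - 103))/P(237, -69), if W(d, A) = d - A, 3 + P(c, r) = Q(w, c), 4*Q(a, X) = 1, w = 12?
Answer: -11872/451 ≈ -26.324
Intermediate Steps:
Q(a, X) = 1/4 (Q(a, X) = (1/4)*1 = 1/4)
P(c, r) = -11/4 (P(c, r) = -3 + 1/4 = -11/4)
W(77, (132 + 57)/(U(12) - 103))/P(237, -69) = (77 - (132 + 57)/(12**2 - 103))/(-11/4) = (77 - 189/(144 - 103))*(-4/11) = (77 - 189/41)*(-4/11) = (2968/41)*(-4/11) = -11872/451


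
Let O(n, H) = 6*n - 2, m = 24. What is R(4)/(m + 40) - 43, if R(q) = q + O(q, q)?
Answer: -1363/32 ≈ -42.594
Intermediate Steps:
O(n, H) = -2 + 6*n
R(q) = -2 + 7*q (R(q) = q + (-2 + 6*q) = -2 + 7*q)
R(4)/(m + 40) - 43 = (-2 + 7*4)/(24 + 40) - 43 = (-2 + 28)/64 - 43 = 26*(1/64) - 43 = 13/32 - 43 = -1363/32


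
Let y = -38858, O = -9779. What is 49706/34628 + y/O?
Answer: 83256809/15392146 ≈ 5.4090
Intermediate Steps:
49706/34628 + y/O = 49706/34628 - 38858/(-9779) = 49706*(1/34628) - 38858*(-1/9779) = 24853/17314 + 38858/9779 = 83256809/15392146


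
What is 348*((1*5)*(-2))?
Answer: -3480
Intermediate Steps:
348*((1*5)*(-2)) = 348*(5*(-2)) = 348*(-10) = -3480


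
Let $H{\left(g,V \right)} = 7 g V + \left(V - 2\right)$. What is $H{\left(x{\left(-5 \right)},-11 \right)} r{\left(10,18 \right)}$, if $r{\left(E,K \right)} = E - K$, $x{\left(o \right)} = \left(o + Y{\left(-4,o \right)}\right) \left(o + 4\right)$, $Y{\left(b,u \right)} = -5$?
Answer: $6264$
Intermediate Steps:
$x{\left(o \right)} = \left(-5 + o\right) \left(4 + o\right)$ ($x{\left(o \right)} = \left(o - 5\right) \left(o + 4\right) = \left(-5 + o\right) \left(4 + o\right)$)
$H{\left(g,V \right)} = -2 + V + 7 V g$ ($H{\left(g,V \right)} = 7 V g + \left(V - 2\right) = 7 V g + \left(-2 + V\right) = -2 + V + 7 V g$)
$H{\left(x{\left(-5 \right)},-11 \right)} r{\left(10,18 \right)} = \left(-2 - 11 + 7 \left(-11\right) \left(-20 + \left(-5\right)^{2} - -5\right)\right) \left(10 - 18\right) = \left(-2 - 11 + 7 \left(-11\right) \left(-20 + 25 + 5\right)\right) \left(10 - 18\right) = \left(-2 - 11 + 7 \left(-11\right) 10\right) \left(-8\right) = \left(-2 - 11 - 770\right) \left(-8\right) = \left(-783\right) \left(-8\right) = 6264$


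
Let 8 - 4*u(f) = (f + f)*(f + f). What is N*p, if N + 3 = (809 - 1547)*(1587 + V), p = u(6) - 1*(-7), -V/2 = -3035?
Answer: 152573463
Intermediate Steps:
V = 6070 (V = -2*(-3035) = 6070)
u(f) = 2 - f**2 (u(f) = 2 - (f + f)*(f + f)/4 = 2 - 2*f*2*f/4 = 2 - f**2)
p = -27 (p = (2 - 1*6**2) - 1*(-7) = (2 - 1*36) + 7 = (2 - 36) + 7 = -34 + 7 = -27)
N = -5650869 (N = -3 + (809 - 1547)*(1587 + 6070) = -3 - 738*7657 = -3 - 5650866 = -5650869)
N*p = -5650869*(-27) = 152573463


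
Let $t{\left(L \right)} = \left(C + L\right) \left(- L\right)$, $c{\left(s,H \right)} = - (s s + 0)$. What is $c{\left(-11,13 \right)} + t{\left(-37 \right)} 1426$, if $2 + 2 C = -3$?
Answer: $-2084220$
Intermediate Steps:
$C = - \frac{5}{2}$ ($C = -1 + \frac{1}{2} \left(-3\right) = -1 - \frac{3}{2} = - \frac{5}{2} \approx -2.5$)
$c{\left(s,H \right)} = - s^{2}$ ($c{\left(s,H \right)} = - (s^{2} + 0) = - s^{2}$)
$t{\left(L \right)} = - L \left(- \frac{5}{2} + L\right)$ ($t{\left(L \right)} = \left(- \frac{5}{2} + L\right) \left(- L\right) = - L \left(- \frac{5}{2} + L\right)$)
$c{\left(-11,13 \right)} + t{\left(-37 \right)} 1426 = - \left(-11\right)^{2} + \frac{1}{2} \left(-37\right) \left(5 - -74\right) 1426 = \left(-1\right) 121 + \frac{1}{2} \left(-37\right) \left(5 + 74\right) 1426 = -121 + \frac{1}{2} \left(-37\right) 79 \cdot 1426 = -121 - 2084099 = -2084220$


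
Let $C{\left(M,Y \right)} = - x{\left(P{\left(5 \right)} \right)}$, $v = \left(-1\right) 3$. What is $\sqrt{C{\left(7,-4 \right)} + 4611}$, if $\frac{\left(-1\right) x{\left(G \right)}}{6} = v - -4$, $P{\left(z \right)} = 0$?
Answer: $9 \sqrt{57} \approx 67.948$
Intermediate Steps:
$v = -3$
$x{\left(G \right)} = -6$ ($x{\left(G \right)} = - 6 \left(-3 - -4\right) = - 6 \left(-3 + 4\right) = \left(-6\right) 1 = -6$)
$C{\left(M,Y \right)} = 6$ ($C{\left(M,Y \right)} = \left(-1\right) \left(-6\right) = 6$)
$\sqrt{C{\left(7,-4 \right)} + 4611} = \sqrt{6 + 4611} = \sqrt{4617} = 9 \sqrt{57}$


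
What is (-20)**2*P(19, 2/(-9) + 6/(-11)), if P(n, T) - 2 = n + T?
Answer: 801200/99 ≈ 8092.9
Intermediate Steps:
P(n, T) = 2 + T + n (P(n, T) = 2 + (n + T) = 2 + (T + n) = 2 + T + n)
(-20)**2*P(19, 2/(-9) + 6/(-11)) = (-20)**2*(2 + (2/(-9) + 6/(-11)) + 19) = 400*(2 + (2*(-1/9) + 6*(-1/11)) + 19) = 400*(2 + (-2/9 - 6/11) + 19) = 400*(2 - 76/99 + 19) = 400*(2003/99) = 801200/99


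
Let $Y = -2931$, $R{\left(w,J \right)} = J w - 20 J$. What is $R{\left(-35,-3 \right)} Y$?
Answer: $-483615$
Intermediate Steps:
$R{\left(w,J \right)} = - 20 J + J w$
$R{\left(-35,-3 \right)} Y = - 3 \left(-20 - 35\right) \left(-2931\right) = \left(-3\right) \left(-55\right) \left(-2931\right) = 165 \left(-2931\right) = -483615$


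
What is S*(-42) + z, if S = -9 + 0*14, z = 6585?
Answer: 6963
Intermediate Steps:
S = -9 (S = -9 + 0 = -9)
S*(-42) + z = -9*(-42) + 6585 = 378 + 6585 = 6963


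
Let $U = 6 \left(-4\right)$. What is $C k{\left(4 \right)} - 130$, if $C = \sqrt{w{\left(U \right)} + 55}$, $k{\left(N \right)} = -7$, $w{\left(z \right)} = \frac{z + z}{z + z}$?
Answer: $-130 - 14 \sqrt{14} \approx -182.38$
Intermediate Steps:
$U = -24$
$w{\left(z \right)} = 1$ ($w{\left(z \right)} = \frac{2 z}{2 z} = 2 z \frac{1}{2 z} = 1$)
$C = 2 \sqrt{14}$ ($C = \sqrt{1 + 55} = \sqrt{56} = 2 \sqrt{14} \approx 7.4833$)
$C k{\left(4 \right)} - 130 = 2 \sqrt{14} \left(-7\right) - 130 = - 14 \sqrt{14} - 130 = -130 - 14 \sqrt{14}$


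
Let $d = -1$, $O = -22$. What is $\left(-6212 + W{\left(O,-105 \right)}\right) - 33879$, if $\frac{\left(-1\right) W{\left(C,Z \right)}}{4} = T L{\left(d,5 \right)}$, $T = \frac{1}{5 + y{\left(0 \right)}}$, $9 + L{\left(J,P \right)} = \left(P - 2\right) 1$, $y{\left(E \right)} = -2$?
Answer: $-40083$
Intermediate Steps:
$L{\left(J,P \right)} = -11 + P$ ($L{\left(J,P \right)} = -9 + \left(P - 2\right) 1 = -9 + \left(-2 + P\right) 1 = -9 + \left(-2 + P\right) = -11 + P$)
$T = \frac{1}{3}$ ($T = \frac{1}{5 - 2} = \frac{1}{3} \approx 0.33333$)
$W{\left(C,Z \right)} = 8$ ($W{\left(C,Z \right)} = - 4 \frac{-11 + 5}{3} = - 4 \cdot \frac{1}{3} \left(-6\right) = \left(-4\right) \left(-2\right) = 8$)
$\left(-6212 + W{\left(O,-105 \right)}\right) - 33879 = \left(-6212 + 8\right) - 33879 = -6204 - 33879 = -40083$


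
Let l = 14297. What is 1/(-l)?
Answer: -1/14297 ≈ -6.9945e-5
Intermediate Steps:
1/(-l) = 1/(-1*14297) = 1/(-14297) = -1/14297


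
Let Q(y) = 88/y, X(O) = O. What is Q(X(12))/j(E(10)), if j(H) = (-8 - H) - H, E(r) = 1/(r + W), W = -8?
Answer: -22/27 ≈ -0.81481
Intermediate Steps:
E(r) = 1/(-8 + r) (E(r) = 1/(r - 8) = 1/(-8 + r))
j(H) = -8 - 2*H
Q(X(12))/j(E(10)) = (88/12)/(-8 - 2/(-8 + 10)) = (88*(1/12))/(-8 - 2/2) = 22/(3*(-8 - 2*½)) = 22/(3*(-8 - 1)) = (22/3)/(-9) = (22/3)*(-⅑) = -22/27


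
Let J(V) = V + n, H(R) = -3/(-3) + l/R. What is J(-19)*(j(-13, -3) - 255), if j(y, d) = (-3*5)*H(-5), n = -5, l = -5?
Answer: 6840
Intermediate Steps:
H(R) = 1 - 5/R (H(R) = -3/(-3) - 5/R = -3*(-⅓) - 5/R = 1 - 5/R)
J(V) = -5 + V (J(V) = V - 5 = -5 + V)
j(y, d) = -30 (j(y, d) = (-3*5)*((-5 - 5)/(-5)) = -(-3)*(-10) = -15*2 = -30)
J(-19)*(j(-13, -3) - 255) = (-5 - 19)*(-30 - 255) = -24*(-285) = 6840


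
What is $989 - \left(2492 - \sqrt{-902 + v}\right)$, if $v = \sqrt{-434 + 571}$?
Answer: $-1503 + i \sqrt{902 - \sqrt{137}} \approx -1503.0 + 29.838 i$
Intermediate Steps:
$v = \sqrt{137} \approx 11.705$
$989 - \left(2492 - \sqrt{-902 + v}\right) = 989 - \left(2492 - \sqrt{-902 + \sqrt{137}}\right) = -1503 + \sqrt{-902 + \sqrt{137}}$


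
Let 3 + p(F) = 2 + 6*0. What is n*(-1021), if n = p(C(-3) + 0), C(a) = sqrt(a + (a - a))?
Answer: 1021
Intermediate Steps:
C(a) = sqrt(a) (C(a) = sqrt(a + 0) = sqrt(a))
p(F) = -1 (p(F) = -3 + (2 + 6*0) = -3 + (2 + 0) = -3 + 2 = -1)
n = -1
n*(-1021) = -1*(-1021) = 1021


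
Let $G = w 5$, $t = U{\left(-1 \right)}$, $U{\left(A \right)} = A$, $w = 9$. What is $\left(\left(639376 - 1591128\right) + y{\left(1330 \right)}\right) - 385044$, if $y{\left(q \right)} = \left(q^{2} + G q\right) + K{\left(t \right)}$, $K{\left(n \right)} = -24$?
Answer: $491930$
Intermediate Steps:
$t = -1$
$G = 45$ ($G = 9 \cdot 5 = 45$)
$y{\left(q \right)} = -24 + q^{2} + 45 q$ ($y{\left(q \right)} = \left(q^{2} + 45 q\right) - 24 = -24 + q^{2} + 45 q$)
$\left(\left(639376 - 1591128\right) + y{\left(1330 \right)}\right) - 385044 = \left(\left(639376 - 1591128\right) + \left(-24 + 1330^{2} + 45 \cdot 1330\right)\right) - 385044 = \left(-951752 + \left(-24 + 1768900 + 59850\right)\right) - 385044 = \left(-951752 + 1828726\right) - 385044 = 876974 - 385044 = 491930$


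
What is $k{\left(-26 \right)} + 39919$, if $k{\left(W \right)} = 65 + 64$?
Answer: $40048$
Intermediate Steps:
$k{\left(W \right)} = 129$
$k{\left(-26 \right)} + 39919 = 129 + 39919 = 40048$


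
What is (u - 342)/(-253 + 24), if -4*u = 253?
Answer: 1621/916 ≈ 1.7697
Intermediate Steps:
u = -253/4 (u = -¼*253 = -253/4 ≈ -63.250)
(u - 342)/(-253 + 24) = (-253/4 - 342)/(-253 + 24) = -1621/4/(-229) = -1621/4*(-1/229) = 1621/916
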